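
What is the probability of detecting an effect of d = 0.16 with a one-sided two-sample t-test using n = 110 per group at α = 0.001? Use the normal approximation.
Power ≈ 0.03

Power calculation (two-sample t-test, normal approximation):
z_β = d · √(n/2) - z_α
z_β = 0.16 · √(110/2) - 3.090
z_β = 0.16 · 7.416 - 3.090
z_β = -1.904

Power = Φ(z_β) = Φ(-1.904) ≈ 0.028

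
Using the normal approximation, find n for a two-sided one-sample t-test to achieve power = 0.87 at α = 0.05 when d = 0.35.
n = 78

Sample size formula (one-sample t-test, normal approximation):
n = ((z_{α/2} + z_β) / d)²

z_{α/2} = 1.960 (for α = 0.05, two-sided)
z_β = 1.126 (for power = 0.87)
d = 0.35

n = ((1.960 + 1.126) / 0.35)²
n = (8.817)²
n ≈ 77.74
Round up to the next whole number: n = 78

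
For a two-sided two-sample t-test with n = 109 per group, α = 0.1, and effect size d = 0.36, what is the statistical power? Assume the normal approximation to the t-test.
Power ≈ 0.84

Power calculation (two-sample t-test, normal approximation):
z_β = d · √(n/2) - z_{α/2}
z_β = 0.36 · √(109/2) - 1.645
z_β = 0.36 · 7.382 - 1.645
z_β = 1.013

Power = Φ(z_β) = Φ(1.013) ≈ 0.844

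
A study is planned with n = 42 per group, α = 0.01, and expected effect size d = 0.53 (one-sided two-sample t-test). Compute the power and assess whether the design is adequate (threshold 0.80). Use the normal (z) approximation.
Power ≈ 0.54; the study is underpowered (power < 0.80)

Power calculation (two-sample t-test, normal approximation):
z_β = d · √(n/2) - z_α
z_β = 0.53 · √(42/2) - 2.326
z_β = 0.53 · 4.583 - 2.326
z_β = 0.102

Power = Φ(z_β) = Φ(0.102) ≈ 0.541

Effect size d = 0.53 is medium by Cohen's convention (0.2/0.5/0.8).

Threshold: power ≥ 0.80 is conventionally adequate.
Power ≈ 0.54 → the study is underpowered (power < 0.80).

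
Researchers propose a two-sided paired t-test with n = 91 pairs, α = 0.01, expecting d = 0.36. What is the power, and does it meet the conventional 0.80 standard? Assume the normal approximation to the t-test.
Power ≈ 0.80; the study is adequately powered (power ≥ 0.80)

Power calculation (paired t-test, normal approximation):
z_β = d · √n - z_{α/2}
z_β = 0.36 · √91 - 2.576
z_β = 0.36 · 9.539 - 2.576
z_β = 0.858

Power = Φ(z_β) = Φ(0.858) ≈ 0.805

Effect size d = 0.36 is small by Cohen's convention (0.2/0.5/0.8).

Threshold: power ≥ 0.80 is conventionally adequate.
Power ≈ 0.80 → the study is adequately powered (power ≥ 0.80).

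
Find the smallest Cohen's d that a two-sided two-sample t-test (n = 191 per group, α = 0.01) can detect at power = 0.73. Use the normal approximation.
d ≈ 0.33

Minimum detectable effect (two-sample t-test, normal approximation):
d = (z_{α/2} + z_β) / √(n/2)
d = (2.576 + 0.613) / √(191/2)
d = 3.189 / 9.772
d ≈ 0.33

By Cohen's convention (0.2 small / 0.5 medium / 0.8 large): small effect.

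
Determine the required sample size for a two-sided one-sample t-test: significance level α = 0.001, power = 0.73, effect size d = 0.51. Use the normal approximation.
n = 59

Sample size formula (one-sample t-test, normal approximation):
n = ((z_{α/2} + z_β) / d)²

z_{α/2} = 3.291 (for α = 0.001, two-sided)
z_β = 0.613 (for power = 0.73)
d = 0.51

n = ((3.291 + 0.613) / 0.51)²
n = (7.655)²
n ≈ 58.60
Round up to the next whole number: n = 59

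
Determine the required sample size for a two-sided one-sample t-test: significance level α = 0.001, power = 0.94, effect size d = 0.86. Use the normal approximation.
n = 32

Sample size formula (one-sample t-test, normal approximation):
n = ((z_{α/2} + z_β) / d)²

z_{α/2} = 3.291 (for α = 0.001, two-sided)
z_β = 1.555 (for power = 0.94)
d = 0.86

n = ((3.291 + 1.555) / 0.86)²
n = (5.635)²
n ≈ 31.75
Round up to the next whole number: n = 32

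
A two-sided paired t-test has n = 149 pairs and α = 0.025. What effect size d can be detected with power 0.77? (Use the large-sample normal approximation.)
d ≈ 0.24

Minimum detectable effect (paired t-test, normal approximation):
d = (z_{α/2} + z_β) / √n
d = (2.241 + 0.739) / √149
d = 2.980 / 12.207
d ≈ 0.24

By Cohen's convention (0.2 small / 0.5 medium / 0.8 large): small effect.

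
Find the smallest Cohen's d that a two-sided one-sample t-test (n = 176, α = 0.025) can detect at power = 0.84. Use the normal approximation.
d ≈ 0.24

Minimum detectable effect (one-sample t-test, normal approximation):
d = (z_{α/2} + z_β) / √n
d = (2.241 + 0.994) / √176
d = 3.236 / 13.266
d ≈ 0.24

By Cohen's convention (0.2 small / 0.5 medium / 0.8 large): small effect.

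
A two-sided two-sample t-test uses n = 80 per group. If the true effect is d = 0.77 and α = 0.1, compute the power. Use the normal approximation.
Power ≈ 1.00

Power calculation (two-sample t-test, normal approximation):
z_β = d · √(n/2) - z_{α/2}
z_β = 0.77 · √(80/2) - 1.645
z_β = 0.77 · 6.325 - 1.645
z_β = 3.225

Power = Φ(z_β) = Φ(3.225) ≈ 0.999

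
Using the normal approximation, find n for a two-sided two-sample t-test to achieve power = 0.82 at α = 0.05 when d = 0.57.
n = 51 per group

Sample size formula (two-sample t-test, normal approximation):
n = 2 · ((z_{α/2} + z_β) / d)²

z_{α/2} = 1.960 (for α = 0.05, two-sided)
z_β = 0.915 (for power = 0.82)
d = 0.57

n = 2 · ((1.960 + 0.915) / 0.57)²
n = 2 · (5.044)²
n ≈ 50.88
Round up to the next whole number: n = 51 per group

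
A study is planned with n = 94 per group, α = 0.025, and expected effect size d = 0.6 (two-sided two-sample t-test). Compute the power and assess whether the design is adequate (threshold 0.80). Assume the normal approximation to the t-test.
Power ≈ 0.97; the study is adequately powered (power ≥ 0.80)

Power calculation (two-sample t-test, normal approximation):
z_β = d · √(n/2) - z_{α/2}
z_β = 0.6 · √(94/2) - 2.241
z_β = 0.6 · 6.856 - 2.241
z_β = 1.872

Power = Φ(z_β) = Φ(1.872) ≈ 0.969

Effect size d = 0.6 is medium by Cohen's convention (0.2/0.5/0.8).

Threshold: power ≥ 0.80 is conventionally adequate.
Power ≈ 0.97 → the study is adequately powered (power ≥ 0.80).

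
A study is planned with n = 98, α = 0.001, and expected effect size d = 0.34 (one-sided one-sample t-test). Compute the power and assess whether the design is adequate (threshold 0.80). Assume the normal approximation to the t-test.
Power ≈ 0.61; the study is underpowered (power < 0.80)

Power calculation (one-sample t-test, normal approximation):
z_β = d · √n - z_α
z_β = 0.34 · √98 - 3.090
z_β = 0.34 · 9.899 - 3.090
z_β = 0.276

Power = Φ(z_β) = Φ(0.276) ≈ 0.609

Effect size d = 0.34 is small by Cohen's convention (0.2/0.5/0.8).

Threshold: power ≥ 0.80 is conventionally adequate.
Power ≈ 0.61 → the study is underpowered (power < 0.80).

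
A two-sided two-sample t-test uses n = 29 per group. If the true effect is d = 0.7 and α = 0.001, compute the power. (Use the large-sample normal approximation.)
Power ≈ 0.27

Power calculation (two-sample t-test, normal approximation):
z_β = d · √(n/2) - z_{α/2}
z_β = 0.7 · √(29/2) - 3.291
z_β = 0.7 · 3.808 - 3.291
z_β = -0.625

Power = Φ(z_β) = Φ(-0.625) ≈ 0.266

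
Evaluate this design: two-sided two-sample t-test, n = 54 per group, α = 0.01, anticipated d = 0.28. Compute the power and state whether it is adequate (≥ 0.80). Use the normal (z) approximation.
Power ≈ 0.13; the study is underpowered (power < 0.80)

Power calculation (two-sample t-test, normal approximation):
z_β = d · √(n/2) - z_{α/2}
z_β = 0.28 · √(54/2) - 2.576
z_β = 0.28 · 5.196 - 2.576
z_β = -1.121

Power = Φ(z_β) = Φ(-1.121) ≈ 0.131

Effect size d = 0.28 is small by Cohen's convention (0.2/0.5/0.8).

Threshold: power ≥ 0.80 is conventionally adequate.
Power ≈ 0.13 → the study is underpowered (power < 0.80).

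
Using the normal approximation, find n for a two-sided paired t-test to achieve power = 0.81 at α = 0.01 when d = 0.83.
n = 18 pairs

Sample size formula (paired t-test, normal approximation):
n = ((z_{α/2} + z_β) / d)²

z_{α/2} = 2.576 (for α = 0.01, two-sided)
z_β = 0.878 (for power = 0.81)
d = 0.83

n = ((2.576 + 0.878) / 0.83)²
n = (4.161)²
n ≈ 17.31
Round up to the next whole number: n = 18 pairs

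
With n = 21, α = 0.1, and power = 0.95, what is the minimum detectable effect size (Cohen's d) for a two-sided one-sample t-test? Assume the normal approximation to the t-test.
d ≈ 0.72

Minimum detectable effect (one-sample t-test, normal approximation):
d = (z_{α/2} + z_β) / √n
d = (1.645 + 1.645) / √21
d = 3.290 / 4.583
d ≈ 0.72

By Cohen's convention (0.2 small / 0.5 medium / 0.8 large): medium effect.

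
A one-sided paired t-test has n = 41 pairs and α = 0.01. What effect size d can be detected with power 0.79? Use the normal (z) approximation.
d ≈ 0.49

Minimum detectable effect (paired t-test, normal approximation):
d = (z_α + z_β) / √n
d = (2.326 + 0.806) / √41
d = 3.133 / 6.403
d ≈ 0.49

By Cohen's convention (0.2 small / 0.5 medium / 0.8 large): small effect.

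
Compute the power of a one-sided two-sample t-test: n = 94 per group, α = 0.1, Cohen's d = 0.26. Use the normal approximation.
Power ≈ 0.69

Power calculation (two-sample t-test, normal approximation):
z_β = d · √(n/2) - z_α
z_β = 0.26 · √(94/2) - 1.282
z_β = 0.26 · 6.856 - 1.282
z_β = 0.501

Power = Φ(z_β) = Φ(0.501) ≈ 0.692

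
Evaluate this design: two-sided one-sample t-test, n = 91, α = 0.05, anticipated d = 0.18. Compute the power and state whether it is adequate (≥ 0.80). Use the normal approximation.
Power ≈ 0.40; the study is underpowered (power < 0.80)

Power calculation (one-sample t-test, normal approximation):
z_β = d · √n - z_{α/2}
z_β = 0.18 · √91 - 1.960
z_β = 0.18 · 9.539 - 1.960
z_β = -0.243

Power = Φ(z_β) = Φ(-0.243) ≈ 0.404

Effect size d = 0.18 is very small by Cohen's convention (0.2/0.5/0.8).

Threshold: power ≥ 0.80 is conventionally adequate.
Power ≈ 0.40 → the study is underpowered (power < 0.80).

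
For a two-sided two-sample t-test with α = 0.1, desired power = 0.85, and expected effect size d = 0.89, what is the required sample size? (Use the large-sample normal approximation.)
n = 19 per group

Sample size formula (two-sample t-test, normal approximation):
n = 2 · ((z_{α/2} + z_β) / d)²

z_{α/2} = 1.645 (for α = 0.1, two-sided)
z_β = 1.036 (for power = 0.85)
d = 0.89

n = 2 · ((1.645 + 1.036) / 0.89)²
n = 2 · (3.012)²
n ≈ 18.14
Round up to the next whole number: n = 19 per group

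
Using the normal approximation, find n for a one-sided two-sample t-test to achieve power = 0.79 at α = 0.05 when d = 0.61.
n = 33 per group

Sample size formula (two-sample t-test, normal approximation):
n = 2 · ((z_α + z_β) / d)²

z_α = 1.645 (for α = 0.05, one-sided)
z_β = 0.806 (for power = 0.79)
d = 0.61

n = 2 · ((1.645 + 0.806) / 0.61)²
n = 2 · (4.018)²
n ≈ 32.29
Round up to the next whole number: n = 33 per group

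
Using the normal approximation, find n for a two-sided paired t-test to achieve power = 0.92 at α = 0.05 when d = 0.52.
n = 42 pairs

Sample size formula (paired t-test, normal approximation):
n = ((z_{α/2} + z_β) / d)²

z_{α/2} = 1.960 (for α = 0.05, two-sided)
z_β = 1.405 (for power = 0.92)
d = 0.52

n = ((1.960 + 1.405) / 0.52)²
n = (6.471)²
n ≈ 41.87
Round up to the next whole number: n = 42 pairs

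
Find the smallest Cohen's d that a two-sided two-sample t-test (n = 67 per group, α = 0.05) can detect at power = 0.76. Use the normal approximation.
d ≈ 0.46

Minimum detectable effect (two-sample t-test, normal approximation):
d = (z_{α/2} + z_β) / √(n/2)
d = (1.960 + 0.706) / √(67/2)
d = 2.666 / 5.788
d ≈ 0.46

By Cohen's convention (0.2 small / 0.5 medium / 0.8 large): small effect.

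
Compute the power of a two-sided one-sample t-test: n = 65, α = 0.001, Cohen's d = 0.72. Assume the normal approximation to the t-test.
Power ≈ 0.99

Power calculation (one-sample t-test, normal approximation):
z_β = d · √n - z_{α/2}
z_β = 0.72 · √65 - 3.291
z_β = 0.72 · 8.062 - 3.291
z_β = 2.514

Power = Φ(z_β) = Φ(2.514) ≈ 0.994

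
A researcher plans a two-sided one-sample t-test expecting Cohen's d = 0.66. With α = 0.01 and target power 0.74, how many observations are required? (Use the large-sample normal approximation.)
n = 24

Sample size formula (one-sample t-test, normal approximation):
n = ((z_{α/2} + z_β) / d)²

z_{α/2} = 2.576 (for α = 0.01, two-sided)
z_β = 0.643 (for power = 0.74)
d = 0.66

n = ((2.576 + 0.643) / 0.66)²
n = (4.877)²
n ≈ 23.79
Round up to the next whole number: n = 24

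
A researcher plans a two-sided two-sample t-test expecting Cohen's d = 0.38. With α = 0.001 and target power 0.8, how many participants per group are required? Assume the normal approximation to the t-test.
n = 237 per group

Sample size formula (two-sample t-test, normal approximation):
n = 2 · ((z_{α/2} + z_β) / d)²

z_{α/2} = 3.291 (for α = 0.001, two-sided)
z_β = 0.842 (for power = 0.8)
d = 0.38

n = 2 · ((3.291 + 0.842) / 0.38)²
n = 2 · (10.876)²
n ≈ 236.57
Round up to the next whole number: n = 237 per group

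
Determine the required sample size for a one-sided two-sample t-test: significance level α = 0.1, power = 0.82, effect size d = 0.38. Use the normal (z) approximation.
n = 67 per group

Sample size formula (two-sample t-test, normal approximation):
n = 2 · ((z_α + z_β) / d)²

z_α = 1.282 (for α = 0.1, one-sided)
z_β = 0.915 (for power = 0.82)
d = 0.38

n = 2 · ((1.282 + 0.915) / 0.38)²
n = 2 · (5.782)²
n ≈ 66.86
Round up to the next whole number: n = 67 per group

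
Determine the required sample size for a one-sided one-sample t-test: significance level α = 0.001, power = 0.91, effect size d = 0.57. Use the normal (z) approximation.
n = 61

Sample size formula (one-sample t-test, normal approximation):
n = ((z_α + z_β) / d)²

z_α = 3.090 (for α = 0.001, one-sided)
z_β = 1.341 (for power = 0.91)
d = 0.57

n = ((3.090 + 1.341) / 0.57)²
n = (7.774)²
n ≈ 60.44
Round up to the next whole number: n = 61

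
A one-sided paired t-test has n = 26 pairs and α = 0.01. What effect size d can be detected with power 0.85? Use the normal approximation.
d ≈ 0.66

Minimum detectable effect (paired t-test, normal approximation):
d = (z_α + z_β) / √n
d = (2.326 + 1.036) / √26
d = 3.363 / 5.099
d ≈ 0.66

By Cohen's convention (0.2 small / 0.5 medium / 0.8 large): medium effect.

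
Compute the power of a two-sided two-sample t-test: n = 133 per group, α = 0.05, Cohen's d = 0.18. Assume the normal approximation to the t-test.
Power ≈ 0.31

Power calculation (two-sample t-test, normal approximation):
z_β = d · √(n/2) - z_{α/2}
z_β = 0.18 · √(133/2) - 1.960
z_β = 0.18 · 8.155 - 1.960
z_β = -0.492

Power = Φ(z_β) = Φ(-0.492) ≈ 0.311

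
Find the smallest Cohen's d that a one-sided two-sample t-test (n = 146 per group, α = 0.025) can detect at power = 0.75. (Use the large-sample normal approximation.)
d ≈ 0.31

Minimum detectable effect (two-sample t-test, normal approximation):
d = (z_α + z_β) / √(n/2)
d = (1.960 + 0.674) / √(146/2)
d = 2.634 / 8.544
d ≈ 0.31

By Cohen's convention (0.2 small / 0.5 medium / 0.8 large): small effect.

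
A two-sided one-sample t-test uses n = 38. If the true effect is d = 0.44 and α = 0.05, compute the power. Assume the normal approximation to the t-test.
Power ≈ 0.77

Power calculation (one-sample t-test, normal approximation):
z_β = d · √n - z_{α/2}
z_β = 0.44 · √38 - 1.960
z_β = 0.44 · 6.164 - 1.960
z_β = 0.752

Power = Φ(z_β) = Φ(0.752) ≈ 0.774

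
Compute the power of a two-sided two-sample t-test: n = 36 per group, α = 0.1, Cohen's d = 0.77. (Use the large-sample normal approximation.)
Power ≈ 0.95

Power calculation (two-sample t-test, normal approximation):
z_β = d · √(n/2) - z_{α/2}
z_β = 0.77 · √(36/2) - 1.645
z_β = 0.77 · 4.243 - 1.645
z_β = 1.622

Power = Φ(z_β) = Φ(1.622) ≈ 0.948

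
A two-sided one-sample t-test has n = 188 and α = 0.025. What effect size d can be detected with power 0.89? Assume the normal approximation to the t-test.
d ≈ 0.25

Minimum detectable effect (one-sample t-test, normal approximation):
d = (z_{α/2} + z_β) / √n
d = (2.241 + 1.227) / √188
d = 3.468 / 13.711
d ≈ 0.25

By Cohen's convention (0.2 small / 0.5 medium / 0.8 large): small effect.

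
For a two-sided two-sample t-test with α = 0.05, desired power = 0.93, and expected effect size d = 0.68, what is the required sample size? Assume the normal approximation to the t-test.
n = 52 per group

Sample size formula (two-sample t-test, normal approximation):
n = 2 · ((z_{α/2} + z_β) / d)²

z_{α/2} = 1.960 (for α = 0.05, two-sided)
z_β = 1.476 (for power = 0.93)
d = 0.68

n = 2 · ((1.960 + 1.476) / 0.68)²
n = 2 · (5.053)²
n ≈ 51.07
Round up to the next whole number: n = 52 per group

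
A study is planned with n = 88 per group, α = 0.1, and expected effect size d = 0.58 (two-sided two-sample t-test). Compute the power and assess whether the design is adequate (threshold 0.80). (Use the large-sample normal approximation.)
Power ≈ 0.99; the study is adequately powered (power ≥ 0.80)

Power calculation (two-sample t-test, normal approximation):
z_β = d · √(n/2) - z_{α/2}
z_β = 0.58 · √(88/2) - 1.645
z_β = 0.58 · 6.633 - 1.645
z_β = 2.202

Power = Φ(z_β) = Φ(2.202) ≈ 0.986

Effect size d = 0.58 is medium by Cohen's convention (0.2/0.5/0.8).

Threshold: power ≥ 0.80 is conventionally adequate.
Power ≈ 0.99 → the study is adequately powered (power ≥ 0.80).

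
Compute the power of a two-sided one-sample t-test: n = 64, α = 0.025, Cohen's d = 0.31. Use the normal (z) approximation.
Power ≈ 0.59

Power calculation (one-sample t-test, normal approximation):
z_β = d · √n - z_{α/2}
z_β = 0.31 · √64 - 2.241
z_β = 0.31 · 8.000 - 2.241
z_β = 0.239

Power = Φ(z_β) = Φ(0.239) ≈ 0.594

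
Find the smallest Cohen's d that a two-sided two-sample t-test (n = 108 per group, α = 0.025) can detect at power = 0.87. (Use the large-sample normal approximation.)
d ≈ 0.46

Minimum detectable effect (two-sample t-test, normal approximation):
d = (z_{α/2} + z_β) / √(n/2)
d = (2.241 + 1.126) / √(108/2)
d = 3.368 / 7.348
d ≈ 0.46

By Cohen's convention (0.2 small / 0.5 medium / 0.8 large): small effect.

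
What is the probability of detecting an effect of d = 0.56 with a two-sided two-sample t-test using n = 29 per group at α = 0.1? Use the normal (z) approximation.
Power ≈ 0.69

Power calculation (two-sample t-test, normal approximation):
z_β = d · √(n/2) - z_{α/2}
z_β = 0.56 · √(29/2) - 1.645
z_β = 0.56 · 3.808 - 1.645
z_β = 0.488

Power = Φ(z_β) = Φ(0.488) ≈ 0.687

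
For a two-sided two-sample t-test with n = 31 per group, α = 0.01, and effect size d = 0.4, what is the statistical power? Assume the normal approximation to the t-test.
Power ≈ 0.16

Power calculation (two-sample t-test, normal approximation):
z_β = d · √(n/2) - z_{α/2}
z_β = 0.4 · √(31/2) - 2.576
z_β = 0.4 · 3.937 - 2.576
z_β = -1.001

Power = Φ(z_β) = Φ(-1.001) ≈ 0.158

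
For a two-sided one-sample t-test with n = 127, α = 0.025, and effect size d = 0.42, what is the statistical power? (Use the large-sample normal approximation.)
Power ≈ 0.99

Power calculation (one-sample t-test, normal approximation):
z_β = d · √n - z_{α/2}
z_β = 0.42 · √127 - 2.241
z_β = 0.42 · 11.269 - 2.241
z_β = 2.492

Power = Φ(z_β) = Φ(2.492) ≈ 0.994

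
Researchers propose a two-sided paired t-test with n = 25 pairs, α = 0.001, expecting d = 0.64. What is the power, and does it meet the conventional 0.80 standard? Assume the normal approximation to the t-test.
Power ≈ 0.46; the study is underpowered (power < 0.80)

Power calculation (paired t-test, normal approximation):
z_β = d · √n - z_{α/2}
z_β = 0.64 · √25 - 3.291
z_β = 0.64 · 5.000 - 3.291
z_β = -0.091

Power = Φ(z_β) = Φ(-0.091) ≈ 0.464

Effect size d = 0.64 is medium by Cohen's convention (0.2/0.5/0.8).

Threshold: power ≥ 0.80 is conventionally adequate.
Power ≈ 0.46 → the study is underpowered (power < 0.80).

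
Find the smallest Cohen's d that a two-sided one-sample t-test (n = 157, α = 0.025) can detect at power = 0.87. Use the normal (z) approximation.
d ≈ 0.27

Minimum detectable effect (one-sample t-test, normal approximation):
d = (z_{α/2} + z_β) / √n
d = (2.241 + 1.126) / √157
d = 3.368 / 12.530
d ≈ 0.27

By Cohen's convention (0.2 small / 0.5 medium / 0.8 large): small effect.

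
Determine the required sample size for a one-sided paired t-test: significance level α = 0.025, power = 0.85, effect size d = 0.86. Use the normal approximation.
n = 13 pairs

Sample size formula (paired t-test, normal approximation):
n = ((z_α + z_β) / d)²

z_α = 1.960 (for α = 0.025, one-sided)
z_β = 1.036 (for power = 0.85)
d = 0.86

n = ((1.960 + 1.036) / 0.86)²
n = (3.484)²
n ≈ 12.14
Round up to the next whole number: n = 13 pairs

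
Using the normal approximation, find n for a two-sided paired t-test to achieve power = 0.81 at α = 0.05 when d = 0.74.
n = 15 pairs

Sample size formula (paired t-test, normal approximation):
n = ((z_{α/2} + z_β) / d)²

z_{α/2} = 1.960 (for α = 0.05, two-sided)
z_β = 0.878 (for power = 0.81)
d = 0.74

n = ((1.960 + 0.878) / 0.74)²
n = (3.835)²
n ≈ 14.71
Round up to the next whole number: n = 15 pairs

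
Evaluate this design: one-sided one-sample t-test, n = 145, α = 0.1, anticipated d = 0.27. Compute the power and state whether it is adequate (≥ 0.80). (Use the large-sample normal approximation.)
Power ≈ 0.98; the study is adequately powered (power ≥ 0.80)

Power calculation (one-sample t-test, normal approximation):
z_β = d · √n - z_α
z_β = 0.27 · √145 - 1.282
z_β = 0.27 · 12.042 - 1.282
z_β = 1.970

Power = Φ(z_β) = Φ(1.970) ≈ 0.976

Effect size d = 0.27 is small by Cohen's convention (0.2/0.5/0.8).

Threshold: power ≥ 0.80 is conventionally adequate.
Power ≈ 0.98 → the study is adequately powered (power ≥ 0.80).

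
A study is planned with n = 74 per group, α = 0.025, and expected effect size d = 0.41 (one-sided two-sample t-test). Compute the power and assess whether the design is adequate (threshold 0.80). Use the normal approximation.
Power ≈ 0.70; the study is underpowered (power < 0.80)

Power calculation (two-sample t-test, normal approximation):
z_β = d · √(n/2) - z_α
z_β = 0.41 · √(74/2) - 1.960
z_β = 0.41 · 6.083 - 1.960
z_β = 0.534

Power = Φ(z_β) = Φ(0.534) ≈ 0.703

Effect size d = 0.41 is small by Cohen's convention (0.2/0.5/0.8).

Threshold: power ≥ 0.80 is conventionally adequate.
Power ≈ 0.70 → the study is underpowered (power < 0.80).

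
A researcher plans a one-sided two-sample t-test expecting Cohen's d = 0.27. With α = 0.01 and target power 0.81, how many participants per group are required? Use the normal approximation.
n = 282 per group

Sample size formula (two-sample t-test, normal approximation):
n = 2 · ((z_α + z_β) / d)²

z_α = 2.326 (for α = 0.01, one-sided)
z_β = 0.878 (for power = 0.81)
d = 0.27

n = 2 · ((2.326 + 0.878) / 0.27)²
n = 2 · (11.867)²
n ≈ 281.65
Round up to the next whole number: n = 282 per group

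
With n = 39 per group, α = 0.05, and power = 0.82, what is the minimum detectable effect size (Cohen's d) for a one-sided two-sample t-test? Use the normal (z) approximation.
d ≈ 0.58

Minimum detectable effect (two-sample t-test, normal approximation):
d = (z_α + z_β) / √(n/2)
d = (1.645 + 0.915) / √(39/2)
d = 2.560 / 4.416
d ≈ 0.58

By Cohen's convention (0.2 small / 0.5 medium / 0.8 large): medium effect.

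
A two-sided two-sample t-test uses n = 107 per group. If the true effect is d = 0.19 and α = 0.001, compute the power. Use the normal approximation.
Power ≈ 0.03

Power calculation (two-sample t-test, normal approximation):
z_β = d · √(n/2) - z_{α/2}
z_β = 0.19 · √(107/2) - 3.291
z_β = 0.19 · 7.314 - 3.291
z_β = -1.901

Power = Φ(z_β) = Φ(-1.901) ≈ 0.029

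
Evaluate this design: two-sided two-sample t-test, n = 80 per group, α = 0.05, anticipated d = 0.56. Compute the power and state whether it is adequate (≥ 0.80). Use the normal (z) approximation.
Power ≈ 0.94; the study is adequately powered (power ≥ 0.80)

Power calculation (two-sample t-test, normal approximation):
z_β = d · √(n/2) - z_{α/2}
z_β = 0.56 · √(80/2) - 1.960
z_β = 0.56 · 6.325 - 1.960
z_β = 1.582

Power = Φ(z_β) = Φ(1.582) ≈ 0.943

Effect size d = 0.56 is medium by Cohen's convention (0.2/0.5/0.8).

Threshold: power ≥ 0.80 is conventionally adequate.
Power ≈ 0.94 → the study is adequately powered (power ≥ 0.80).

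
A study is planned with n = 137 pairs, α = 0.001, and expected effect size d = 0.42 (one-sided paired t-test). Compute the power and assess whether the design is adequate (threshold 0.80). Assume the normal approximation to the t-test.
Power ≈ 0.97; the study is adequately powered (power ≥ 0.80)

Power calculation (paired t-test, normal approximation):
z_β = d · √n - z_α
z_β = 0.42 · √137 - 3.090
z_β = 0.42 · 11.705 - 3.090
z_β = 1.826

Power = Φ(z_β) = Φ(1.826) ≈ 0.966

Effect size d = 0.42 is small by Cohen's convention (0.2/0.5/0.8).

Threshold: power ≥ 0.80 is conventionally adequate.
Power ≈ 0.97 → the study is adequately powered (power ≥ 0.80).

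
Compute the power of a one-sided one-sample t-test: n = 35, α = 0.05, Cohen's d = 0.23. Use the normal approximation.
Power ≈ 0.39

Power calculation (one-sample t-test, normal approximation):
z_β = d · √n - z_α
z_β = 0.23 · √35 - 1.645
z_β = 0.23 · 5.916 - 1.645
z_β = -0.284

Power = Φ(z_β) = Φ(-0.284) ≈ 0.388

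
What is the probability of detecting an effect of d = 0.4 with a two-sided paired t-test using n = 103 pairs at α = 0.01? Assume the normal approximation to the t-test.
Power ≈ 0.93

Power calculation (paired t-test, normal approximation):
z_β = d · √n - z_{α/2}
z_β = 0.4 · √103 - 2.576
z_β = 0.4 · 10.149 - 2.576
z_β = 1.484

Power = Φ(z_β) = Φ(1.484) ≈ 0.931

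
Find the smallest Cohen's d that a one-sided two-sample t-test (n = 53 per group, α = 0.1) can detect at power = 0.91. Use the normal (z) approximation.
d ≈ 0.51

Minimum detectable effect (two-sample t-test, normal approximation):
d = (z_α + z_β) / √(n/2)
d = (1.282 + 1.341) / √(53/2)
d = 2.622 / 5.148
d ≈ 0.51

By Cohen's convention (0.2 small / 0.5 medium / 0.8 large): medium effect.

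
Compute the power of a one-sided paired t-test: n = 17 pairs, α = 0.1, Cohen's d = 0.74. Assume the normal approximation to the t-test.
Power ≈ 0.96

Power calculation (paired t-test, normal approximation):
z_β = d · √n - z_α
z_β = 0.74 · √17 - 1.282
z_β = 0.74 · 4.123 - 1.282
z_β = 1.770

Power = Φ(z_β) = Φ(1.770) ≈ 0.962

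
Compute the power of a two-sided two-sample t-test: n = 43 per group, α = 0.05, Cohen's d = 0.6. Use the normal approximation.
Power ≈ 0.79

Power calculation (two-sample t-test, normal approximation):
z_β = d · √(n/2) - z_{α/2}
z_β = 0.6 · √(43/2) - 1.960
z_β = 0.6 · 4.637 - 1.960
z_β = 0.822

Power = Φ(z_β) = Φ(0.822) ≈ 0.794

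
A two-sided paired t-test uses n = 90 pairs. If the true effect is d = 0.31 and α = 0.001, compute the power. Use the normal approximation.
Power ≈ 0.36

Power calculation (paired t-test, normal approximation):
z_β = d · √n - z_{α/2}
z_β = 0.31 · √90 - 3.291
z_β = 0.31 · 9.487 - 3.291
z_β = -0.350

Power = Φ(z_β) = Φ(-0.350) ≈ 0.363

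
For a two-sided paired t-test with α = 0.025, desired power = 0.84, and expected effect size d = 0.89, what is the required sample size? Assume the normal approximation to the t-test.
n = 14 pairs

Sample size formula (paired t-test, normal approximation):
n = ((z_{α/2} + z_β) / d)²

z_{α/2} = 2.241 (for α = 0.025, two-sided)
z_β = 0.994 (for power = 0.84)
d = 0.89

n = ((2.241 + 0.994) / 0.89)²
n = (3.635)²
n ≈ 13.21
Round up to the next whole number: n = 14 pairs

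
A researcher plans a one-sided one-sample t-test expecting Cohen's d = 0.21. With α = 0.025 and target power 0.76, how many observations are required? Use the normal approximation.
n = 162

Sample size formula (one-sample t-test, normal approximation):
n = ((z_α + z_β) / d)²

z_α = 1.960 (for α = 0.025, one-sided)
z_β = 0.706 (for power = 0.76)
d = 0.21

n = ((1.960 + 0.706) / 0.21)²
n = (12.695)²
n ≈ 161.16
Round up to the next whole number: n = 162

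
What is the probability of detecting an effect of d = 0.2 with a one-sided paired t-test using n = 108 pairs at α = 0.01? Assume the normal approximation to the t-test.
Power ≈ 0.40

Power calculation (paired t-test, normal approximation):
z_β = d · √n - z_α
z_β = 0.2 · √108 - 2.326
z_β = 0.2 · 10.392 - 2.326
z_β = -0.248

Power = Φ(z_β) = Φ(-0.248) ≈ 0.402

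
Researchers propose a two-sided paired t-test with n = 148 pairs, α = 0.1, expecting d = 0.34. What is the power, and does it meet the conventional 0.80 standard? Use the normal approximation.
Power ≈ 0.99; the study is adequately powered (power ≥ 0.80)

Power calculation (paired t-test, normal approximation):
z_β = d · √n - z_{α/2}
z_β = 0.34 · √148 - 1.645
z_β = 0.34 · 12.166 - 1.645
z_β = 2.491

Power = Φ(z_β) = Φ(2.491) ≈ 0.994

Effect size d = 0.34 is small by Cohen's convention (0.2/0.5/0.8).

Threshold: power ≥ 0.80 is conventionally adequate.
Power ≈ 0.99 → the study is adequately powered (power ≥ 0.80).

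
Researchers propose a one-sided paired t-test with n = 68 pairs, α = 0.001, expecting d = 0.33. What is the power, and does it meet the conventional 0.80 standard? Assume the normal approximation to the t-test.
Power ≈ 0.36; the study is underpowered (power < 0.80)

Power calculation (paired t-test, normal approximation):
z_β = d · √n - z_α
z_β = 0.33 · √68 - 3.090
z_β = 0.33 · 8.246 - 3.090
z_β = -0.369

Power = Φ(z_β) = Φ(-0.369) ≈ 0.356

Effect size d = 0.33 is small by Cohen's convention (0.2/0.5/0.8).

Threshold: power ≥ 0.80 is conventionally adequate.
Power ≈ 0.36 → the study is underpowered (power < 0.80).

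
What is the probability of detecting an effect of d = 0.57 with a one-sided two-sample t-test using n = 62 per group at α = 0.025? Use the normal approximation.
Power ≈ 0.89

Power calculation (two-sample t-test, normal approximation):
z_β = d · √(n/2) - z_α
z_β = 0.57 · √(62/2) - 1.960
z_β = 0.57 · 5.568 - 1.960
z_β = 1.214

Power = Φ(z_β) = Φ(1.214) ≈ 0.888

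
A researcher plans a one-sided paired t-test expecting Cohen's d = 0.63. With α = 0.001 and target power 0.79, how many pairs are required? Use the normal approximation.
n = 39 pairs

Sample size formula (paired t-test, normal approximation):
n = ((z_α + z_β) / d)²

z_α = 3.090 (for α = 0.001, one-sided)
z_β = 0.806 (for power = 0.79)
d = 0.63

n = ((3.090 + 0.806) / 0.63)²
n = (6.184)²
n ≈ 38.24
Round up to the next whole number: n = 39 pairs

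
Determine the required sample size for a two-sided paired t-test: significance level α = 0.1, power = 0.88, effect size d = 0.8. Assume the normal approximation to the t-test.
n = 13 pairs

Sample size formula (paired t-test, normal approximation):
n = ((z_{α/2} + z_β) / d)²

z_{α/2} = 1.645 (for α = 0.1, two-sided)
z_β = 1.175 (for power = 0.88)
d = 0.8

n = ((1.645 + 1.175) / 0.8)²
n = (3.525)²
n ≈ 12.43
Round up to the next whole number: n = 13 pairs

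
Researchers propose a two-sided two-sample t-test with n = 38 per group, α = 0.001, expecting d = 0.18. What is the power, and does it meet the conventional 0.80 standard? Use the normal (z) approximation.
Power ≈ 0.01; the study is underpowered (power < 0.80)

Power calculation (two-sample t-test, normal approximation):
z_β = d · √(n/2) - z_{α/2}
z_β = 0.18 · √(38/2) - 3.291
z_β = 0.18 · 4.359 - 3.291
z_β = -2.506

Power = Φ(z_β) = Φ(-2.506) ≈ 0.006

Effect size d = 0.18 is very small by Cohen's convention (0.2/0.5/0.8).

Threshold: power ≥ 0.80 is conventionally adequate.
Power ≈ 0.01 → the study is underpowered (power < 0.80).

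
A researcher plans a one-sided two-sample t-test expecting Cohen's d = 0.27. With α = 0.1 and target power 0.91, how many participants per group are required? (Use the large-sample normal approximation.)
n = 189 per group

Sample size formula (two-sample t-test, normal approximation):
n = 2 · ((z_α + z_β) / d)²

z_α = 1.282 (for α = 0.1, one-sided)
z_β = 1.341 (for power = 0.91)
d = 0.27

n = 2 · ((1.282 + 1.341) / 0.27)²
n = 2 · (9.715)²
n ≈ 188.76
Round up to the next whole number: n = 189 per group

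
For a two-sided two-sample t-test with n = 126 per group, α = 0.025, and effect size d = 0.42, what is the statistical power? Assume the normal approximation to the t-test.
Power ≈ 0.86

Power calculation (two-sample t-test, normal approximation):
z_β = d · √(n/2) - z_{α/2}
z_β = 0.42 · √(126/2) - 2.241
z_β = 0.42 · 7.937 - 2.241
z_β = 1.092

Power = Φ(z_β) = Φ(1.092) ≈ 0.863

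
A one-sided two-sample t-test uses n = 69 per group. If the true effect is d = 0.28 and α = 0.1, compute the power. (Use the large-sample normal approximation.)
Power ≈ 0.64

Power calculation (two-sample t-test, normal approximation):
z_β = d · √(n/2) - z_α
z_β = 0.28 · √(69/2) - 1.282
z_β = 0.28 · 5.874 - 1.282
z_β = 0.363

Power = Φ(z_β) = Φ(0.363) ≈ 0.642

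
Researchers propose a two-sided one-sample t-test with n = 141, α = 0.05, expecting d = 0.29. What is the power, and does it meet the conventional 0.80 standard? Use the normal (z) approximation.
Power ≈ 0.93; the study is adequately powered (power ≥ 0.80)

Power calculation (one-sample t-test, normal approximation):
z_β = d · √n - z_{α/2}
z_β = 0.29 · √141 - 1.960
z_β = 0.29 · 11.874 - 1.960
z_β = 1.484

Power = Φ(z_β) = Φ(1.484) ≈ 0.931

Effect size d = 0.29 is small by Cohen's convention (0.2/0.5/0.8).

Threshold: power ≥ 0.80 is conventionally adequate.
Power ≈ 0.93 → the study is adequately powered (power ≥ 0.80).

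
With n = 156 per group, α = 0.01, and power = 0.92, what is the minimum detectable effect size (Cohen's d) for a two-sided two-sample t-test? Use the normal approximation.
d ≈ 0.45

Minimum detectable effect (two-sample t-test, normal approximation):
d = (z_{α/2} + z_β) / √(n/2)
d = (2.576 + 1.405) / √(156/2)
d = 3.981 / 8.832
d ≈ 0.45

By Cohen's convention (0.2 small / 0.5 medium / 0.8 large): small effect.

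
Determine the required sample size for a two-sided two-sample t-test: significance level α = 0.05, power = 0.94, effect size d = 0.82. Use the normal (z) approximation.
n = 37 per group

Sample size formula (two-sample t-test, normal approximation):
n = 2 · ((z_{α/2} + z_β) / d)²

z_{α/2} = 1.960 (for α = 0.05, two-sided)
z_β = 1.555 (for power = 0.94)
d = 0.82

n = 2 · ((1.960 + 1.555) / 0.82)²
n = 2 · (4.287)²
n ≈ 36.76
Round up to the next whole number: n = 37 per group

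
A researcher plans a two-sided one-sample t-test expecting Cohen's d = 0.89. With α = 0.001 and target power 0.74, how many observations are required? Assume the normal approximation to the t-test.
n = 20

Sample size formula (one-sample t-test, normal approximation):
n = ((z_{α/2} + z_β) / d)²

z_{α/2} = 3.291 (for α = 0.001, two-sided)
z_β = 0.643 (for power = 0.74)
d = 0.89

n = ((3.291 + 0.643) / 0.89)²
n = (4.420)²
n ≈ 19.54
Round up to the next whole number: n = 20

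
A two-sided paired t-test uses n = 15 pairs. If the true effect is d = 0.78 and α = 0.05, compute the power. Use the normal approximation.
Power ≈ 0.86

Power calculation (paired t-test, normal approximation):
z_β = d · √n - z_{α/2}
z_β = 0.78 · √15 - 1.960
z_β = 0.78 · 3.873 - 1.960
z_β = 1.061

Power = Φ(z_β) = Φ(1.061) ≈ 0.856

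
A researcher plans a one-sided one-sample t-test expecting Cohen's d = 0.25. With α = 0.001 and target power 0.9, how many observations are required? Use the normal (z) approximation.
n = 306

Sample size formula (one-sample t-test, normal approximation):
n = ((z_α + z_β) / d)²

z_α = 3.090 (for α = 0.001, one-sided)
z_β = 1.282 (for power = 0.9)
d = 0.25

n = ((3.090 + 1.282) / 0.25)²
n = (17.488)²
n ≈ 305.83
Round up to the next whole number: n = 306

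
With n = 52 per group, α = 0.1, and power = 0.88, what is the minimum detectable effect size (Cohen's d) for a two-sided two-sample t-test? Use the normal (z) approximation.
d ≈ 0.55

Minimum detectable effect (two-sample t-test, normal approximation):
d = (z_{α/2} + z_β) / √(n/2)
d = (1.645 + 1.175) / √(52/2)
d = 2.820 / 5.099
d ≈ 0.55

By Cohen's convention (0.2 small / 0.5 medium / 0.8 large): medium effect.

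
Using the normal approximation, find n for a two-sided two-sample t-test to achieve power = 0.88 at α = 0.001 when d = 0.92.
n = 48 per group

Sample size formula (two-sample t-test, normal approximation):
n = 2 · ((z_{α/2} + z_β) / d)²

z_{α/2} = 3.291 (for α = 0.001, two-sided)
z_β = 1.175 (for power = 0.88)
d = 0.92

n = 2 · ((3.291 + 1.175) / 0.92)²
n = 2 · (4.854)²
n ≈ 47.12
Round up to the next whole number: n = 48 per group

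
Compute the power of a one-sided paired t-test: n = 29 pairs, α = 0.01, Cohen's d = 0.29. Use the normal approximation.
Power ≈ 0.22

Power calculation (paired t-test, normal approximation):
z_β = d · √n - z_α
z_β = 0.29 · √29 - 2.326
z_β = 0.29 · 5.385 - 2.326
z_β = -0.765

Power = Φ(z_β) = Φ(-0.765) ≈ 0.222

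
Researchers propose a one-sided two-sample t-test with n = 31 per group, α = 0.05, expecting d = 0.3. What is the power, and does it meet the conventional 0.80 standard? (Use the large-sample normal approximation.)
Power ≈ 0.32; the study is underpowered (power < 0.80)

Power calculation (two-sample t-test, normal approximation):
z_β = d · √(n/2) - z_α
z_β = 0.3 · √(31/2) - 1.645
z_β = 0.3 · 3.937 - 1.645
z_β = -0.464

Power = Φ(z_β) = Φ(-0.464) ≈ 0.321

Effect size d = 0.3 is small by Cohen's convention (0.2/0.5/0.8).

Threshold: power ≥ 0.80 is conventionally adequate.
Power ≈ 0.32 → the study is underpowered (power < 0.80).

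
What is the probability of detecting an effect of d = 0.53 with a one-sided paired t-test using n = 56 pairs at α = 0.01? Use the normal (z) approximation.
Power ≈ 0.95

Power calculation (paired t-test, normal approximation):
z_β = d · √n - z_α
z_β = 0.53 · √56 - 2.326
z_β = 0.53 · 7.483 - 2.326
z_β = 1.640

Power = Φ(z_β) = Φ(1.640) ≈ 0.949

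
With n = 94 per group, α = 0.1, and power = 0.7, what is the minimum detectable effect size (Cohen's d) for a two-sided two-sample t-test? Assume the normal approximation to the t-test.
d ≈ 0.32

Minimum detectable effect (two-sample t-test, normal approximation):
d = (z_{α/2} + z_β) / √(n/2)
d = (1.645 + 0.524) / √(94/2)
d = 2.169 / 6.856
d ≈ 0.32

By Cohen's convention (0.2 small / 0.5 medium / 0.8 large): small effect.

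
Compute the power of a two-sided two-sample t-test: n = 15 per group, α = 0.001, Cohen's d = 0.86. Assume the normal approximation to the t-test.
Power ≈ 0.17

Power calculation (two-sample t-test, normal approximation):
z_β = d · √(n/2) - z_{α/2}
z_β = 0.86 · √(15/2) - 3.291
z_β = 0.86 · 2.739 - 3.291
z_β = -0.935

Power = Φ(z_β) = Φ(-0.935) ≈ 0.175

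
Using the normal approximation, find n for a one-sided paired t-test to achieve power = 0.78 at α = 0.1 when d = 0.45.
n = 21 pairs

Sample size formula (paired t-test, normal approximation):
n = ((z_α + z_β) / d)²

z_α = 1.282 (for α = 0.1, one-sided)
z_β = 0.772 (for power = 0.78)
d = 0.45

n = ((1.282 + 0.772) / 0.45)²
n = (4.564)²
n ≈ 20.83
Round up to the next whole number: n = 21 pairs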